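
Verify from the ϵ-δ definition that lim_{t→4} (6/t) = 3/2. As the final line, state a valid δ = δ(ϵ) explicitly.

Suppose ϵ > 0. We seek δ > 0 such that 0 < |t − 4| < δ implies |6/t − (3/2)| < ϵ.
|6/t − (3/2)| = 6·|4 − t|/(4·|t|) = 6|t − 4|/(4|t|).
Require δ ≤ 2 so that |t| > 4 − 2 = 2, hence 4|t| > 8.
Then |6/t − (3/2)| < 6|t − 4|/8, which is < ϵ when |t − 4| < (4/3)ϵ.
Take δ = min(2, (4/3)ϵ). Then 0 < |t − 4| < δ gives both |t − 4| < 2 and |t − 4| < (4/3)ϵ, so |6/t − (3/2)| < ϵ.

δ = min(2, (4/3)ϵ)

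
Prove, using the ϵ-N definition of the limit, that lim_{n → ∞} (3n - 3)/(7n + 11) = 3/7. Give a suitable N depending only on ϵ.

N = (54/49)/ϵ

Fix ϵ > 0. For n ≥ 1, |(3n - 3)/(7n + 11) − (3/7)| = |-54|/(7(7n + 11)) = 54/(7(7n + 11)).
Since 7n + 11 ≥ 7n for n ≥ 1, this is ≤ 54/(7·7n) = (54/49)/n.
So |(3n - 3)/(7n + 11) − (3/7)| < ϵ whenever n > (54/49)/ϵ.
Take N = (54/49)/ϵ. If n > N then |(3n - 3)/(7n + 11) − (3/7)| ≤ (54/49)/n < ϵ.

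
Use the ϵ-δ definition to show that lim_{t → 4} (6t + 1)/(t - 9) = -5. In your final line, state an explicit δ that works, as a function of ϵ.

Fix ϵ > 0. We want δ > 0 with 0 < |t − 4| < δ ⇒ |(6t + 1)/(t - 9) + 5| < ϵ.
Combining over a common denominator, (6t + 1)/(t - 9) + 5 = [(6t + 1)·(-5) − 25·(t - 9)] / [(-5)·(t - 9)] = -55(t − 4) / ((-5)(t - 9)).
So |(6t + 1)/(t - 9) + 5| = 55|t − 4| / (5·|t − 9|).
Restrict δ ≤ 5/2. Then |t − 4| < 5/2 gives |t − 9| = |(t − 4) + (-5)| ≥ 5 − 5/2 = 5/2.
Hence |(6t + 1)/(t - 9) + 5| < 55|t − 4|/(5·(5/2)) = (22/5)|t − 4|, which is < ϵ once |t − 4| < (5/22)ϵ.
Take δ = min(5/2, (5/22)ϵ). Then 0 < |t − 4| < δ forces both bounds, so |(6t + 1)/(t - 9) + 5| < ϵ.

δ = min(5/2, (5/22)ϵ)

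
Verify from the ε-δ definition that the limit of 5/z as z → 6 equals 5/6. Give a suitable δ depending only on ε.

Suppose ε > 0. We seek δ > 0 such that 0 < |z − 6| < δ implies |5/z − (5/6)| < ε.
|5/z − (5/6)| = 5·|6 − z|/(6·|z|) = 5|z − 6|/(6|z|).
Restrict δ ≤ 3. Then |z − 6| < 3 gives |z| > 3, so 6|z| > 18.
Then |5/z − (5/6)| < 5|z − 6|/18, which is < ε when |z − 6| < (18/5)ε.
Take δ = min(3, (18/5)ε). Then 0 < |z − 6| < δ gives both |z − 6| < 3 and |z − 6| < (18/5)ε, so |5/z − (5/6)| < ε.

δ = min(3, (18/5)ε)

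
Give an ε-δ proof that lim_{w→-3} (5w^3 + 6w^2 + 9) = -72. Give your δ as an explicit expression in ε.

Let ε > 0. We want δ > 0 such that 0 < |w + 3| < δ implies |(5w^3 + 6w^2 + 9) + 72| < ε.
(5w^3 + 6w^2 + 9) + 72 = 5w^3 + 6w^2 + 81 = (w + 3)(5w^2 - 9w + 27).
So |(5w^3 + 6w^2 + 9) + 72| = |w + 3|·|5w^2 - 9w + 27|.
Require δ ≤ 2. Then |w + 3| < 2 gives |w| < 5, and by the triangle inequality |5w^2 - 9w + 27| ≤ 5·5^2 + 9·5 + 27 = 197.
Hence |(5w^3 + 6w^2 + 9) + 72| ≤ 197|w + 3| < ε provided |w + 3| < ε/197.
Choosing δ = min(2, ε/197) ensures both conditions, hence |(5w^3 + 6w^2 + 9) + 72| < ε.

δ = min(2, ε/197)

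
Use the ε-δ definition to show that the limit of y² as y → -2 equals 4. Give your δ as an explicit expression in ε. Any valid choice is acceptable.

δ = min(2, ε/6)

Fix ε > 0. We seek δ > 0 with 0 < |y + 2| < δ ⇒ |y² − 4| < ε.
Factor: y² − 4 = (y + 2)(y - 2), so |y² − 4| = |y + 2|·|y - 2|.
Impose δ ≤ 2 so that |y| < 4; then |y - 2| ≤ 6.
Hence |y² − 4| ≤ 6|y + 2|, which is < ε once |y + 2| < ε/6.
Take δ = min(2, ε/6). If 0 < |y + 2| < δ then both bounds hold and |y² − 4| ≤ 6|y + 2| < 6·(ε/6) = ε.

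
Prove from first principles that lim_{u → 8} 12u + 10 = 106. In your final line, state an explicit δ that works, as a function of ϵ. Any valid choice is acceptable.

δ = ϵ/12

Let ϵ > 0 be given. We need δ > 0 so that 0 < |u − 8| < δ implies |(12u + 10) − 106| < ϵ.
Since (12u + 10) − 106 = 12(u − 8), we have |(12u + 10) − 106| = 12|u − 8|.
Thus it suffices that |u − 8| < ϵ/12.
Take δ = ϵ/12. If 0 < |u − 8| < δ then |(12u + 10) − 106| = 12|u − 8| < 12·(ϵ/12) = ϵ.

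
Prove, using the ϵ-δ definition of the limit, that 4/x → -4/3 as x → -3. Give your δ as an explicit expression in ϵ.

Fix ϵ > 0. We seek δ > 0 such that 0 < |x + 3| < δ implies |4/x + 4/3| < ϵ.
|4/x + 4/3| = 4·|-3 − x|/(3·|x|) = 4|x + 3|/(3|x|).
Restrict δ ≤ 3/2. Then |x + 3| < 3/2 gives |x| > 3/2, so 3|x| > 9/2.
Then |4/x + 4/3| < 4|x + 3|/(9/2), which is < ϵ when |x + 3| < (9/8)ϵ.
Take δ = min(3/2, (9/8)ϵ). Then 0 < |x + 3| < δ gives both |x + 3| < 3/2 and |x + 3| < (9/8)ϵ, so |4/x + 4/3| < ϵ.

δ = min(3/2, (9/8)ϵ)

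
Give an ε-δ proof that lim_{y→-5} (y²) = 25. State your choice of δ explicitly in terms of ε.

δ = min(1, ε/11)

Suppose ε > 0. We seek δ > 0 with 0 < |y + 5| < δ ⇒ |y² − 25| < ε.
Factor: y² − 25 = (y + 5)(y - 5), so |y² − 25| = |y + 5|·|y - 5|.
Impose δ ≤ 1 so that |y| < 6; then |y - 5| ≤ 11.
Hence |y² − 25| ≤ 11|y + 5|, which is < ε once |y + 5| < ε/11.
Take δ = min(1, ε/11). If 0 < |y + 5| < δ then both bounds hold and |y² − 25| ≤ 11|y + 5| < 11·(ε/11) = ε.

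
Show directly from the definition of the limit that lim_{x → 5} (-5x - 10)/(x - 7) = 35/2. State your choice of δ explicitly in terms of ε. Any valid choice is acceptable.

δ = min(1, (2/45)ε)

Fix ε > 0. We want δ > 0 with 0 < |x − 5| < δ ⇒ |(-5x - 10)/(x - 7) − (35/2)| < ε.
Combining over a common denominator, (-5x - 10)/(x - 7) − (35/2) = [(-5x - 10)·(-2) − (-35)·(x - 7)] / [(-2)·(x - 7)] = 45(x − 5) / ((-2)(x - 7)).
So |(-5x - 10)/(x - 7) − (35/2)| = 45|x − 5| / (2·|x − 7|).
Restrict δ ≤ 1. Then |x − 5| < 1 gives |x − 7| = |(x − 5) + (-2)| ≥ 2 − 1 = 1.
Hence |(-5x - 10)/(x - 7) − (35/2)| < 45|x − 5|/(2·1) = (45/2)|x − 5|, which is < ε once |x − 5| < (2/45)ε.
Take δ = min(1, (2/45)ε). Then 0 < |x − 5| < δ forces both bounds, so |(-5x - 10)/(x - 7) − (35/2)| < ε.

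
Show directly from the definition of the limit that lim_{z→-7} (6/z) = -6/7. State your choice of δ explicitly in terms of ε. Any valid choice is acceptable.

δ = min(7/2, (49/12)ε)

Suppose ε > 0. We seek δ > 0 such that 0 < |z + 7| < δ implies |6/z + 6/7| < ε.
|6/z + 6/7| = 6·|-7 − z|/(7·|z|) = 6|z + 7|/(7|z|).
Require δ ≤ 7/2 so that |z| > 7 − 7/2 = 7/2, hence 7|z| > 49/2.
Then |6/z + 6/7| < 6|z + 7|/(49/2), which is < ε when |z + 7| < (49/12)ε.
Take δ = min(7/2, (49/12)ε). Then 0 < |z + 7| < δ gives both |z + 7| < 7/2 and |z + 7| < (49/12)ε, so |6/z + 6/7| < ε.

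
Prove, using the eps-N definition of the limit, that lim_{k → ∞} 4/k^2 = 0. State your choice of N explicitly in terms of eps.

N = (4/eps)^{1/2}

Let eps > 0. For k ≥ 1, |4/k^2 − 0| = 4/k^2.
4/k^2 < eps ⇔ k^2 > 4/eps ⇔ k > (4/eps)^{1/2}.
Take N = (4/eps)^{1/2}. Then k > N implies 4/k^2 < eps.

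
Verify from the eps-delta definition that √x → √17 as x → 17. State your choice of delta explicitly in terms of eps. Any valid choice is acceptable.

Let eps > 0. We want delta > 0 such that 0 < |x − 17| < delta implies |√x − √17| < eps.
Multiplying by the conjugate, |√x − √17| = |x − 17|/(√x + √17).
Restrict delta ≤ 17 so that |x − 17| < 17 forces x > 0, and then √x + √17 > √17.
Hence |√x − √17| < |x − 17|/√17, which is < eps once |x − 17| < √17·eps.
Take delta = min(17, √17·eps). If 0 < |x − 17| < delta then x > 0 and |√x − √17| < |x − 17|/√17 < eps.

delta = min(17, √17·eps)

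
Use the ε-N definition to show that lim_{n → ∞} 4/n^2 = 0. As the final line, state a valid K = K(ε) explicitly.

Suppose ε > 0. For n ≥ 1, |4/n^2 − 0| = 4/n^2.
4/n^2 < ε ⇔ n^2 > 4/ε ⇔ n > (4/ε)^{1/2}.
Take K = (4/ε)^{1/2}. Then n > K implies 4/n^2 < ε.

K = (4/ε)^{1/2}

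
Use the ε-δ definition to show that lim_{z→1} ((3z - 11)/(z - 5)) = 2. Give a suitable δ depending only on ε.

Fix ε > 0. We want δ > 0 with 0 < |z − 1| < δ ⇒ |(3z - 11)/(z - 5) − 2| < ε.
Combining over a common denominator, (3z - 11)/(z - 5) − 2 = [(3z - 11)·(-4) − (-8)·(z - 5)] / [(-4)·(z - 5)] = -4(z − 1) / ((-4)(z - 5)).
So |(3z - 11)/(z - 5) − 2| = 4|z − 1| / (4·|z − 5|).
Restrict δ ≤ 2. Then |z − 1| < 2 gives |z − 5| = |(z − 1) + (-4)| ≥ 4 − 2 = 2.
Hence |(3z - 11)/(z - 5) − 2| < 4|z − 1|/(4·2) = (1/2)|z − 1|, which is < ε once |z − 1| < 2ε.
Take δ = min(2, 2ε). Then 0 < |z − 1| < δ forces both bounds, so |(3z - 11)/(z - 5) − 2| < ε.

δ = min(2, 2ε)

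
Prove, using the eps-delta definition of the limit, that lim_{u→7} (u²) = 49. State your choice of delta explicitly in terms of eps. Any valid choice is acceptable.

delta = min(1, eps/15)

Let eps > 0 be given. We seek delta > 0 with 0 < |u − 7| < delta ⇒ |u² − 49| < eps.
Factor: u² − 49 = (u − 7)(u + 7), so |u² − 49| = |u − 7|·|u + 7|.
Impose delta ≤ 1 so that |u| < 8; then |u + 7| ≤ 15.
Hence |u² − 49| ≤ 15|u − 7|, which is < eps once |u − 7| < eps/15.
Take delta = min(1, eps/15). If 0 < |u − 7| < delta then both bounds hold and |u² − 49| ≤ 15|u − 7| < 15·(eps/15) = eps.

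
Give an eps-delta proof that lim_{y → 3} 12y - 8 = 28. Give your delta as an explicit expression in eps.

delta = eps/12

Let eps > 0 be given. We need delta > 0 so that 0 < |y − 3| < delta implies |(12y - 8) − 28| < eps.
Since (12y - 8) − 28 = 12(y − 3), we have |(12y - 8) − 28| = 12|y − 3|.
Thus it suffices that |y − 3| < eps/12.
Take delta = eps/12. If 0 < |y − 3| < delta then |(12y - 8) − 28| = 12|y − 3| < 12·(eps/12) = eps.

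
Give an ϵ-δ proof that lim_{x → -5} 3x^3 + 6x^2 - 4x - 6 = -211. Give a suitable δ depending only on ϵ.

Suppose ϵ > 0. We want δ > 0 such that 0 < |x + 5| < δ implies |(3x^3 + 6x^2 - 4x - 6) + 211| < ϵ.
(3x^3 + 6x^2 - 4x - 6) + 211 = 3x^3 + 6x^2 - 4x + 205 = (x + 5)(3x^2 - 9x + 41).
So |(3x^3 + 6x^2 - 4x - 6) + 211| = |x + 5|·|3x^2 - 9x + 41|.
Require δ ≤ 2. Then |x + 5| < 2 gives |x| < 7, and by the triangle inequality |3x^2 - 9x + 41| ≤ 3·7^2 + 9·7 + 41 = 251.
Hence |(3x^3 + 6x^2 - 4x - 6) + 211| ≤ 251|x + 5| < ϵ provided |x + 5| < ϵ/251.
Choosing δ = min(2, ϵ/251) ensures both conditions, hence |(3x^3 + 6x^2 - 4x - 6) + 211| < ϵ.

δ = min(2, ϵ/251)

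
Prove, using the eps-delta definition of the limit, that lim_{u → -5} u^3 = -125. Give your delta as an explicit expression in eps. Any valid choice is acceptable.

delta = min(2, eps/109)

Let eps > 0. We seek delta > 0 with 0 < |u + 5| < delta ⇒ |u^3 + 125| < eps.
Factor: u^3 + 125 = (u + 5)(u^2 - 5u + 25), so |u^3 + 125| = |u + 5|·|u^2 - 5u + 25|.
Restrict delta ≤ 2. Then |u + 5| < 2 gives |u| < 7, so by the triangle inequality |u^2 - 5u + 25| ≤ 7^2 + 5·7 + 25 = 109.
Hence |u^3 + 125| ≤ 109|u + 5|, which is < eps once |u + 5| < eps/109.
Take delta = min(2, eps/109). If 0 < |u + 5| < delta then both bounds hold and |u^3 + 125| ≤ 109|u + 5| < 109·(eps/109) = eps.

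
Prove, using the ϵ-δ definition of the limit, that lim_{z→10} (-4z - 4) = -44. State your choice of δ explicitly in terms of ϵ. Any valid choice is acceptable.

δ = ϵ/4

Let ϵ > 0. We need δ > 0 so that 0 < |z − 10| < δ implies |(-4z - 4) + 44| < ϵ.
|(-4z - 4) + 44| = |-4z + 40| = 4|z − 10|.
Thus it suffices that |z − 10| < ϵ/4.
Choosing δ = ϵ/4 gives |(-4z - 4) + 44| = 4|z − 10| < ϵ whenever |z − 10| < δ.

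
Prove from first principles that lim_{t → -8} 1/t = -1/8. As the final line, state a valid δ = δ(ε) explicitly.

Let ε > 0 be given. We seek δ > 0 such that 0 < |t + 8| < δ implies |1/t + 1/8| < ε.
|1/t + 1/8| = |-8 − t|/(8·|t|) = |t + 8|/(8|t|).
Restrict δ ≤ 4. Then |t + 8| < 4 gives |t| > 4, so 8|t| > 32.
Then |1/t + 1/8| < |t + 8|/32, which is < ε when |t + 8| < 32ε.
Take δ = min(4, 32ε). Then 0 < |t + 8| < δ gives both |t + 8| < 4 and |t + 8| < 32ε, so |1/t + 1/8| < ε.

δ = min(4, 32ε)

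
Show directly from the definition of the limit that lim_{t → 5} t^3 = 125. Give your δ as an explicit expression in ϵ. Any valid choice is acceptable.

δ = min(2, ϵ/109)

Suppose ϵ > 0. We seek δ > 0 with 0 < |t − 5| < δ ⇒ |t^3 − 125| < ϵ.
Factor: t^3 − 125 = (t − 5)(t^2 + 5t + 25), so |t^3 − 125| = |t − 5|·|t^2 + 5t + 25|.
Impose δ ≤ 2 so that |t| < 7; then |t^2 + 5t + 25| ≤ 109.
Hence |t^3 − 125| ≤ 109|t − 5|, which is < ϵ once |t − 5| < ϵ/109.
Take δ = min(2, ϵ/109). If 0 < |t − 5| < δ then both bounds hold and |t^3 − 125| ≤ 109|t − 5| < 109·(ϵ/109) = ϵ.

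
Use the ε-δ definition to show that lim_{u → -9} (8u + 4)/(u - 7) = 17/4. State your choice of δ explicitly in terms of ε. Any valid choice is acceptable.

Let ε > 0 be given. We want δ > 0 with 0 < |u + 9| < δ ⇒ |(8u + 4)/(u - 7) − (17/4)| < ε.
Combining over a common denominator, (8u + 4)/(u - 7) − (17/4) = [(8u + 4)·(-16) − (-68)·(u - 7)] / [(-16)·(u - 7)] = -60(u + 9) / ((-16)(u - 7)).
So |(8u + 4)/(u - 7) − (17/4)| = 60|u + 9| / (16·|u − 7|).
Require δ ≤ 8, so |u − 7| ≥ |-16| − |u + 9| > 16 − 8 = 8.
Hence |(8u + 4)/(u - 7) − (17/4)| < 60|u + 9|/(16·8) = (15/32)|u + 9|, which is < ε once |u + 9| < (32/15)ε.
Take δ = min(8, (32/15)ε). Then 0 < |u + 9| < δ forces both bounds, so |(8u + 4)/(u - 7) − (17/4)| < ε.

δ = min(8, (32/15)ε)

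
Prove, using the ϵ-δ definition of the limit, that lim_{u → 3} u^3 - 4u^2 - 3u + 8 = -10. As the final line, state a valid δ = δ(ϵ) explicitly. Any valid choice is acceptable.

δ = min(1, ϵ/26)

Suppose ϵ > 0. We want δ > 0 such that 0 < |u − 3| < δ implies |(u^3 - 4u^2 - 3u + 8) + 10| < ϵ.
(u^3 - 4u^2 - 3u + 8) + 10 = u^3 - 4u^2 - 3u + 18 = (u − 3)(u^2 - u - 6).
So |(u^3 - 4u^2 - 3u + 8) + 10| = |u − 3|·|u^2 - u - 6|.
Require δ ≤ 1. Then |u − 3| < 1 gives |u| < 4, and by the triangle inequality |u^2 - u - 6| ≤ 4^2 + 4 + 6 = 26.
Hence |(u^3 - 4u^2 - 3u + 8) + 10| ≤ 26|u − 3| < ϵ provided |u − 3| < ϵ/26.
Take δ = min(1, ϵ/26). Then 0 < |u − 3| < δ gives both |u − 3| < 1 and |u − 3| < ϵ/26, so |(u^3 - 4u^2 - 3u + 8) + 10| < ϵ.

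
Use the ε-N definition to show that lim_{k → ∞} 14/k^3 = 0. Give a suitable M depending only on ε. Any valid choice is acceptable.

Suppose ε > 0. For k ≥ 1, |14/k^3 − 0| = 14/k^3.
14/k^3 < ε ⇔ k^3 > 14/ε ⇔ k > (14/ε)^{1/3}.
Take M = (14/ε)^{1/3}. Then k > M implies 14/k^3 < ε.

M = (14/ε)^{1/3}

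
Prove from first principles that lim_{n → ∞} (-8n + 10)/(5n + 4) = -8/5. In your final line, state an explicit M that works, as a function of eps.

Fix eps > 0. For n ≥ 1, |(-8n + 10)/(5n + 4) + 8/5| = |82|/(5(5n + 4)) = 82/(5(5n + 4)).
Since 5n + 4 ≥ 5n for n ≥ 1, this is ≤ 82/(5·5n) = (82/25)/n.
So |(-8n + 10)/(5n + 4) + 8/5| < eps whenever n > (82/25)/eps.
Take M = (82/25)/eps. If n > M then |(-8n + 10)/(5n + 4) + 8/5| ≤ (82/25)/n < eps.

M = (82/25)/eps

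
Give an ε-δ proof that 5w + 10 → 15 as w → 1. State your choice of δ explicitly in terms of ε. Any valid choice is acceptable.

Let ε > 0. We need δ > 0 so that 0 < |w − 1| < δ implies |(5w + 10) − 15| < ε.
Since (5w + 10) − 15 = 5(w − 1), we have |(5w + 10) − 15| = 5|w − 1|.
Thus it suffices that |w − 1| < ε/5.
Take δ = ε/5. If 0 < |w − 1| < δ then |(5w + 10) − 15| = 5|w − 1| < 5·(ε/5) = ε.

δ = ε/5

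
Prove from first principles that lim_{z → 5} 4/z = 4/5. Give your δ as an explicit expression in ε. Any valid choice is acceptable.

Suppose ε > 0. We seek δ > 0 such that 0 < |z − 5| < δ implies |4/z − (4/5)| < ε.
|4/z − (4/5)| = 4·|5 − z|/(5·|z|) = 4|z − 5|/(5|z|).
Require δ ≤ 5/2 so that |z| > 5 − 5/2 = 5/2, hence 5|z| > 25/2.
Then |4/z − (4/5)| < 4|z − 5|/(25/2), which is < ε when |z − 5| < (25/8)ε.
Take δ = min(5/2, (25/8)ε). Then 0 < |z − 5| < δ gives both |z − 5| < 5/2 and |z − 5| < (25/8)ε, so |4/z − (4/5)| < ε.

δ = min(5/2, (25/8)ε)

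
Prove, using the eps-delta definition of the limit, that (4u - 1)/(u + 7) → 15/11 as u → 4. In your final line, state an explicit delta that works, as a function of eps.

delta = min(11/2, (121/58)eps)

Suppose eps > 0. We want delta > 0 with 0 < |u − 4| < delta ⇒ |(4u - 1)/(u + 7) − (15/11)| < eps.
Combining over a common denominator, (4u - 1)/(u + 7) − (15/11) = [(4u - 1)·11 − 15·(u + 7)] / [11·(u + 7)] = 29(u − 4) / (11(u + 7)).
So |(4u - 1)/(u + 7) − (15/11)| = 29|u − 4| / (11·|u + 7|).
Restrict delta ≤ 11/2. Then |u − 4| < 11/2 gives |u + 7| = |(u − 4) + 11| ≥ 11 − 11/2 = 11/2.
Hence |(4u - 1)/(u + 7) − (15/11)| < 29|u − 4|/(11·(11/2)) = (58/121)|u − 4|, which is < eps once |u − 4| < (121/58)eps.
Take delta = min(11/2, (121/58)eps). Then 0 < |u − 4| < delta forces both bounds, so |(4u - 1)/(u + 7) − (15/11)| < eps.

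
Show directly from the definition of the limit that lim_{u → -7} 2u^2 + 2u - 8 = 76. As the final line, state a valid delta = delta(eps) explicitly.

delta = min(1, eps/28)

Fix eps > 0. We want delta > 0 such that 0 < |u + 7| < delta implies |(2u^2 + 2u - 8) − 76| < eps.
(2u^2 + 2u - 8) − 76 = 2u^2 + 2u - 84 = (u + 7)(2u - 12).
So |(2u^2 + 2u - 8) − 76| = |u + 7|·|2u - 12|.
Require delta ≤ 1. Then |u + 7| < 1 gives |u| < 8, and by the triangle inequality |2u - 12| ≤ 2·8 + 12 = 28.
Hence |(2u^2 + 2u - 8) − 76| ≤ 28|u + 7| < eps provided |u + 7| < eps/28.
Take delta = min(1, eps/28). Then 0 < |u + 7| < delta gives both |u + 7| < 1 and |u + 7| < eps/28, so |(2u^2 + 2u - 8) − 76| < eps.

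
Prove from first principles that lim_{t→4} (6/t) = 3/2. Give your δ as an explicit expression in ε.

Let ε > 0. We seek δ > 0 such that 0 < |t − 4| < δ implies |6/t − (3/2)| < ε.
|6/t − (3/2)| = 6·|4 − t|/(4·|t|) = 6|t − 4|/(4|t|).
Require δ ≤ 2 so that |t| > 4 − 2 = 2, hence 4|t| > 8.
Then |6/t − (3/2)| < 6|t − 4|/8, which is < ε when |t − 4| < (4/3)ε.
Take δ = min(2, (4/3)ε). Then 0 < |t − 4| < δ gives both |t − 4| < 2 and |t − 4| < (4/3)ε, so |6/t − (3/2)| < ε.

δ = min(2, (4/3)ε)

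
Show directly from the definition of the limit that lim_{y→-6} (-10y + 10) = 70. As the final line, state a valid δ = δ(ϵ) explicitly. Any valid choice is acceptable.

Let ϵ > 0 be given. We need δ > 0 so that 0 < |y + 6| < δ implies |(-10y + 10) − 70| < ϵ.
|(-10y + 10) − 70| = |-10y - 60| = 10|y + 6|.
So 10|y + 6| < ϵ exactly when |y + 6| < ϵ/10.
Choosing δ = ϵ/10 gives |(-10y + 10) − 70| = 10|y + 6| < ϵ whenever |y + 6| < δ.

δ = ϵ/10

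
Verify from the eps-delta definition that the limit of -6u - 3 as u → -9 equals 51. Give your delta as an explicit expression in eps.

Suppose eps > 0. We need delta > 0 so that 0 < |u + 9| < delta implies |(-6u - 3) − 51| < eps.
|(-6u - 3) − 51| = |-6u - 54| = 6|u + 9|.
Thus it suffices that |u + 9| < eps/6.
Choosing delta = eps/6 gives |(-6u - 3) − 51| = 6|u + 9| < eps whenever |u + 9| < delta.

delta = eps/6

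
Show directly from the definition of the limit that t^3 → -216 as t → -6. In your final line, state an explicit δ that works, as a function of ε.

Let ε > 0. We seek δ > 0 with 0 < |t + 6| < δ ⇒ |t^3 + 216| < ε.
Factor: t^3 + 216 = (t + 6)(t^2 - 6t + 36), so |t^3 + 216| = |t + 6|·|t^2 - 6t + 36|.
Impose δ ≤ 1 so that |t| < 7; then |t^2 - 6t + 36| ≤ 127.
Hence |t^3 + 216| ≤ 127|t + 6|, which is < ε once |t + 6| < ε/127.
Take δ = min(1, ε/127). If 0 < |t + 6| < δ then both bounds hold and |t^3 + 216| ≤ 127|t + 6| < 127·(ε/127) = ε.

δ = min(1, ε/127)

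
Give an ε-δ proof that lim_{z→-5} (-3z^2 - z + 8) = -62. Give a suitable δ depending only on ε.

Suppose ε > 0. We want δ > 0 such that 0 < |z + 5| < δ implies |(-3z^2 - z + 8) + 62| < ε.
(-3z^2 - z + 8) + 62 = -3z^2 - z + 70 = (z + 5)(-3z + 14).
So |(-3z^2 - z + 8) + 62| = |z + 5|·|-3z + 14|.
Assume first that |z + 5| < 1, so |z| < 6. Then |-3z + 14| ≤ 3·6 + 14 = 32.
Hence |(-3z^2 - z + 8) + 62| ≤ 32|z + 5| < ε provided |z + 5| < ε/32.
Take δ = min(1, ε/32). Then 0 < |z + 5| < δ gives both |z + 5| < 1 and |z + 5| < ε/32, so |(-3z^2 - z + 8) + 62| < ε.

δ = min(1, ε/32)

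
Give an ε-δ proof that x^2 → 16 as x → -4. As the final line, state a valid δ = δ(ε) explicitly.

δ = min(1, ε/9)

Let ε > 0. We seek δ > 0 with 0 < |x + 4| < δ ⇒ |x^2 − 16| < ε.
Factor: x^2 − 16 = (x + 4)(x - 4), so |x^2 − 16| = |x + 4|·|x - 4|.
Impose δ ≤ 1 so that |x| < 5; then |x - 4| ≤ 9.
Hence |x^2 − 16| ≤ 9|x + 4|, which is < ε once |x + 4| < ε/9.
Take δ = min(1, ε/9). If 0 < |x + 4| < δ then both bounds hold and |x^2 − 16| ≤ 9|x + 4| < 9·(ε/9) = ε.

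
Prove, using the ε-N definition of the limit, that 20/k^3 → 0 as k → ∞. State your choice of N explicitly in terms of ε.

Suppose ε > 0. For k ≥ 1, |20/k^3 − 0| = 20/k^3.
20/k^3 < ε ⇔ k^3 > 20/ε ⇔ k > (20/ε)^{1/3}.
Take N = (20/ε)^{1/3}. Then k > N implies 20/k^3 < ε.

N = (20/ε)^{1/3}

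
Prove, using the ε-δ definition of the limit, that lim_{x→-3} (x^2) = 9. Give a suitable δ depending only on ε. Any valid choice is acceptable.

δ = min(1, ε/7)

Suppose ε > 0. We seek δ > 0 with 0 < |x + 3| < δ ⇒ |x^2 − 9| < ε.
Factor: x^2 − 9 = (x + 3)(x - 3), so |x^2 − 9| = |x + 3|·|x - 3|.
Restrict δ ≤ 1. Then |x + 3| < 1 gives |x| < 4, so by the triangle inequality |x - 3| ≤ 4 + 3 = 7.
Hence |x^2 − 9| ≤ 7|x + 3|, which is < ε once |x + 3| < ε/7.
Take δ = min(1, ε/7). If 0 < |x + 3| < δ then both bounds hold and |x^2 − 9| ≤ 7|x + 3| < 7·(ε/7) = ε.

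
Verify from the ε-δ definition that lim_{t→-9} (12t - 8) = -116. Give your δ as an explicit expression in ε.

Let ε > 0. We need δ > 0 so that 0 < |t + 9| < δ implies |(12t - 8) + 116| < ε.
|(12t - 8) + 116| = |12t + 108| = 12|t + 9|.
So 12|t + 9| < ε exactly when |t + 9| < ε/12.
Choosing δ = ε/12 gives |(12t - 8) + 116| = 12|t + 9| < ε whenever |t + 9| < δ.

δ = ε/12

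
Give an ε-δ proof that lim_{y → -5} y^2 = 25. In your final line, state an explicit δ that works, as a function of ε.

δ = min(2, ε/12)

Fix ε > 0. We seek δ > 0 with 0 < |y + 5| < δ ⇒ |y^2 − 25| < ε.
Factor: y^2 − 25 = (y + 5)(y - 5), so |y^2 − 25| = |y + 5|·|y - 5|.
Restrict δ ≤ 2. Then |y + 5| < 2 gives |y| < 7, so by the triangle inequality |y - 5| ≤ 7 + 5 = 12.
Hence |y^2 − 25| ≤ 12|y + 5|, which is < ε once |y + 5| < ε/12.
Take δ = min(2, ε/12). If 0 < |y + 5| < δ then both bounds hold and |y^2 − 25| ≤ 12|y + 5| < 12·(ε/12) = ε.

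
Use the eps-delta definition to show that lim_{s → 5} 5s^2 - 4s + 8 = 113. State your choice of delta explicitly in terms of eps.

delta = min(2, eps/56)

Suppose eps > 0. We want delta > 0 such that 0 < |s − 5| < delta implies |(5s^2 - 4s + 8) − 113| < eps.
(5s^2 - 4s + 8) − 113 = 5s^2 - 4s - 105 = (s − 5)(5s + 21).
So |(5s^2 - 4s + 8) − 113| = |s − 5|·|5s + 21|.
Assume first that |s − 5| < 2, so |s| < 7. Then |5s + 21| ≤ 5·7 + 21 = 56.
Hence |(5s^2 - 4s + 8) − 113| ≤ 56|s − 5| < eps provided |s − 5| < eps/56.
Take delta = min(2, eps/56). Then 0 < |s − 5| < delta gives both |s − 5| < 2 and |s − 5| < eps/56, so |(5s^2 - 4s + 8) − 113| < eps.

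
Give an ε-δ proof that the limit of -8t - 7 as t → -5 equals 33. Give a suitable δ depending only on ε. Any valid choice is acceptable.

δ = ε/8

Let ε > 0 be given. We need δ > 0 so that 0 < |t + 5| < δ implies |(-8t - 7) − 33| < ε.
Since (-8t - 7) − 33 = -8(t + 5), we have |(-8t - 7) − 33| = 8|t + 5|.
Thus it suffices that |t + 5| < ε/8.
Choosing δ = ε/8 gives |(-8t - 7) − 33| = 8|t + 5| < ε whenever |t + 5| < δ.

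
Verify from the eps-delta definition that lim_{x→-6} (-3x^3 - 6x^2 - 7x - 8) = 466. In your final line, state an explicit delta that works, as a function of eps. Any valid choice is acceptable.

delta = min(1, eps/310)

Let eps > 0. We want delta > 0 such that 0 < |x + 6| < delta implies |(-3x^3 - 6x^2 - 7x - 8) − 466| < eps.
(-3x^3 - 6x^2 - 7x - 8) − 466 = -3x^3 - 6x^2 - 7x - 474 = (x + 6)(-3x^2 + 12x - 79).
So |(-3x^3 - 6x^2 - 7x - 8) − 466| = |x + 6|·|-3x^2 + 12x - 79|.
Require delta ≤ 1. Then |x + 6| < 1 gives |x| < 7, and by the triangle inequality |-3x^2 + 12x - 79| ≤ 3·7^2 + 12·7 + 79 = 310.
Hence |(-3x^3 - 6x^2 - 7x - 8) − 466| ≤ 310|x + 6| < eps provided |x + 6| < eps/310.
Take delta = min(1, eps/310). Then 0 < |x + 6| < delta gives both |x + 6| < 1 and |x + 6| < eps/310, so |(-3x^3 - 6x^2 - 7x - 8) − 466| < eps.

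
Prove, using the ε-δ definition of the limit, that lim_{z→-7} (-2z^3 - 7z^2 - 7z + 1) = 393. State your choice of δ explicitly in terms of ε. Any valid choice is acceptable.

Fix ε > 0. We want δ > 0 such that 0 < |z + 7| < δ implies |(-2z^3 - 7z^2 - 7z + 1) − 393| < ε.
(-2z^3 - 7z^2 - 7z + 1) − 393 = -2z^3 - 7z^2 - 7z - 392 = (z + 7)(-2z^2 + 7z - 56).
So |(-2z^3 - 7z^2 - 7z + 1) − 393| = |z + 7|·|-2z^2 + 7z - 56|.
Assume first that |z + 7| < 1, so |z| < 8. Then |-2z^2 + 7z - 56| ≤ 2·8^2 + 7·8 + 56 = 240.
Hence |(-2z^3 - 7z^2 - 7z + 1) − 393| ≤ 240|z + 7| < ε provided |z + 7| < ε/240.
Choosing δ = min(1, ε/240) ensures both conditions, hence |(-2z^3 - 7z^2 - 7z + 1) − 393| < ε.

δ = min(1, ε/240)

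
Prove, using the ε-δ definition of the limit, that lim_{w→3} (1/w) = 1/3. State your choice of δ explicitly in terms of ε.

Suppose ε > 0. We seek δ > 0 such that 0 < |w − 3| < δ implies |1/w − (1/3)| < ε.
|1/w − (1/3)| = |3 − w|/(3·|w|) = |w − 3|/(3|w|).
Restrict δ ≤ 3/2. Then |w − 3| < 3/2 gives |w| > 3/2, so 3|w| > 9/2.
Then |1/w − (1/3)| < |w − 3|/(9/2), which is < ε when |w − 3| < (9/2)ε.
Take δ = min(3/2, (9/2)ε). Then 0 < |w − 3| < δ gives both |w − 3| < 3/2 and |w − 3| < (9/2)ε, so |1/w − (1/3)| < ε.

δ = min(3/2, (9/2)ε)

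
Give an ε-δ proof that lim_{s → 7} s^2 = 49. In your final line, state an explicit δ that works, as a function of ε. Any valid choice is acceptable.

Suppose ε > 0. We seek δ > 0 with 0 < |s − 7| < δ ⇒ |s^2 − 49| < ε.
Factor: s^2 − 49 = (s − 7)(s + 7), so |s^2 − 49| = |s − 7|·|s + 7|.
Restrict δ ≤ 1. Then |s − 7| < 1 gives |s| < 8, so by the triangle inequality |s + 7| ≤ 8 + 7 = 15.
Hence |s^2 − 49| ≤ 15|s − 7|, which is < ε once |s − 7| < ε/15.
Take δ = min(1, ε/15). If 0 < |s − 7| < δ then both bounds hold and |s^2 − 49| ≤ 15|s − 7| < 15·(ε/15) = ε.

δ = min(1, ε/15)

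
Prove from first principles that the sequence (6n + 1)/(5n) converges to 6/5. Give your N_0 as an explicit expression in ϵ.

Let ϵ > 0. For n ≥ 1, |(6n + 1)/(5n) − (6/5)| = |5|/(5(5n)) = 5/(5(5n)).
Since 5n ≥ 5n for n ≥ 1, this is ≤ 5/(5·5n) = (1/5)/n.
So |(6n + 1)/(5n) − (6/5)| < ϵ whenever n > (1/5)/ϵ.
Take N_0 = (1/5)/ϵ. If n > N_0 then |(6n + 1)/(5n) − (6/5)| ≤ (1/5)/n < ϵ.

N_0 = (1/5)/ϵ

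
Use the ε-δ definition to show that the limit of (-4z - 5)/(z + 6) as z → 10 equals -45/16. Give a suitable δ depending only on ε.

Suppose ε > 0. We want δ > 0 with 0 < |z − 10| < δ ⇒ |(-4z - 5)/(z + 6) + 45/16| < ε.
Combining over a common denominator, (-4z - 5)/(z + 6) + 45/16 = [(-4z - 5)·16 − (-45)·(z + 6)] / [16·(z + 6)] = -19(z − 10) / (16(z + 6)).
So |(-4z - 5)/(z + 6) + 45/16| = 19|z − 10| / (16·|z + 6|).
Require δ ≤ 8, so |z + 6| ≥ |16| − |z − 10| > 16 − 8 = 8.
Hence |(-4z - 5)/(z + 6) + 45/16| < 19|z − 10|/(16·8) = (19/128)|z − 10|, which is < ε once |z − 10| < (128/19)ε.
Take δ = min(8, (128/19)ε). Then 0 < |z − 10| < δ forces both bounds, so |(-4z - 5)/(z + 6) + 45/16| < ε.

δ = min(8, (128/19)ε)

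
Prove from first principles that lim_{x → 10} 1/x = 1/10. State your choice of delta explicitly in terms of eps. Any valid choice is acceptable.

Fix eps > 0. We seek delta > 0 such that 0 < |x − 10| < delta implies |1/x − (1/10)| < eps.
|1/x − (1/10)| = |10 − x|/(10·|x|) = |x − 10|/(10|x|).
Require delta ≤ 5 so that |x| > 10 − 5 = 5, hence 10|x| > 50.
Then |1/x − (1/10)| < |x − 10|/50, which is < eps when |x − 10| < 50eps.
Take delta = min(5, 50eps). Then 0 < |x − 10| < delta gives both |x − 10| < 5 and |x − 10| < 50eps, so |1/x − (1/10)| < eps.

delta = min(5, 50eps)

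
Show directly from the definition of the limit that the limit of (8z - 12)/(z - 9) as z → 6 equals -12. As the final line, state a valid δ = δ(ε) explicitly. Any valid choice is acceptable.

δ = min(3/2, (3/40)ε)

Fix ε > 0. We want δ > 0 with 0 < |z − 6| < δ ⇒ |(8z - 12)/(z - 9) + 12| < ε.
Combining over a common denominator, (8z - 12)/(z - 9) + 12 = [(8z - 12)·(-3) − 36·(z - 9)] / [(-3)·(z - 9)] = -60(z − 6) / ((-3)(z - 9)).
So |(8z - 12)/(z - 9) + 12| = 60|z − 6| / (3·|z − 9|).
Restrict δ ≤ 3/2. Then |z − 6| < 3/2 gives |z − 9| = |(z − 6) + (-3)| ≥ 3 − 3/2 = 3/2.
Hence |(8z - 12)/(z - 9) + 12| < 60|z − 6|/(3·(3/2)) = (40/3)|z − 6|, which is < ε once |z − 6| < (3/40)ε.
Take δ = min(3/2, (3/40)ε). Then 0 < |z − 6| < δ forces both bounds, so |(8z - 12)/(z - 9) + 12| < ε.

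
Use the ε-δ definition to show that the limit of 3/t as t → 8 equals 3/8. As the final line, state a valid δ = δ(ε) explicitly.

δ = min(4, (32/3)ε)

Let ε > 0 be given. We seek δ > 0 such that 0 < |t − 8| < δ implies |3/t − (3/8)| < ε.
|3/t − (3/8)| = 3·|8 − t|/(8·|t|) = 3|t − 8|/(8|t|).
Restrict δ ≤ 4. Then |t − 8| < 4 gives |t| > 4, so 8|t| > 32.
Then |3/t − (3/8)| < 3|t − 8|/32, which is < ε when |t − 8| < (32/3)ε.
Take δ = min(4, (32/3)ε). Then 0 < |t − 8| < δ gives both |t − 8| < 4 and |t − 8| < (32/3)ε, so |3/t − (3/8)| < ε.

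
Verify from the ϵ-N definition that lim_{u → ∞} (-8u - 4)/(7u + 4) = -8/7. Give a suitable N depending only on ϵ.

Let ϵ > 0 be given. We seek N > 0 such that u > N implies |(-8u - 4)/(7u + 4) + 8/7| < ϵ.
(-8u - 4)/(7u + 4) + 8/7 = (7(-8u - 4) − (-8)(7u + 4)) / (7(7u + 4)) = 4/(7(7u + 4)).
For u > 0 we have 7u + 4 > 7u, so |(-8u - 4)/(7u + 4) + 8/7| = 4/(7(7u + 4)) < 4/(7·7u) = (4/49)/u.
Thus |(-8u - 4)/(7u + 4) + 8/7| < ϵ whenever u > (4/49)/ϵ.
Take N = (4/49)/ϵ. If u > N then |(-8u - 4)/(7u + 4) + 8/7| < (4/49)/u < ϵ.

N = (4/49)/ϵ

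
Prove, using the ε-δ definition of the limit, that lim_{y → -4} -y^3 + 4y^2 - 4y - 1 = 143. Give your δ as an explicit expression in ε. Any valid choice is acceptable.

δ = min(1, ε/101)

Let ε > 0. We want δ > 0 such that 0 < |y + 4| < δ implies |(-y^3 + 4y^2 - 4y - 1) − 143| < ε.
(-y^3 + 4y^2 - 4y - 1) − 143 = -y^3 + 4y^2 - 4y - 144 = (y + 4)(-y^2 + 8y - 36).
So |(-y^3 + 4y^2 - 4y - 1) − 143| = |y + 4|·|-y^2 + 8y - 36|.
Assume first that |y + 4| < 1, so |y| < 5. Then |-y^2 + 8y - 36| ≤ 5^2 + 8·5 + 36 = 101.
Hence |(-y^3 + 4y^2 - 4y - 1) − 143| ≤ 101|y + 4| < ε provided |y + 4| < ε/101.
Choosing δ = min(1, ε/101) ensures both conditions, hence |(-y^3 + 4y^2 - 4y - 1) − 143| < ε.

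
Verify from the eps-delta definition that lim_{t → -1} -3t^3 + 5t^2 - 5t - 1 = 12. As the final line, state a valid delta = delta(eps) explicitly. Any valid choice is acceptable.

delta = min(1, eps/41)

Let eps > 0. We want delta > 0 such that 0 < |t + 1| < delta implies |(-3t^3 + 5t^2 - 5t - 1) − 12| < eps.
(-3t^3 + 5t^2 - 5t - 1) − 12 = -3t^3 + 5t^2 - 5t - 13 = (t + 1)(-3t^2 + 8t - 13).
So |(-3t^3 + 5t^2 - 5t - 1) − 12| = |t + 1|·|-3t^2 + 8t - 13|.
Assume first that |t + 1| < 1, so |t| < 2. Then |-3t^2 + 8t - 13| ≤ 3·2^2 + 8·2 + 13 = 41.
Hence |(-3t^3 + 5t^2 - 5t - 1) − 12| ≤ 41|t + 1| < eps provided |t + 1| < eps/41.
Take delta = min(1, eps/41). Then 0 < |t + 1| < delta gives both |t + 1| < 1 and |t + 1| < eps/41, so |(-3t^3 + 5t^2 - 5t - 1) − 12| < eps.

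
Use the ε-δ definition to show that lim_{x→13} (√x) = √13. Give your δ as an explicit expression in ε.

δ = min(13, √13·ε)

Suppose ε > 0. We want δ > 0 such that 0 < |x − 13| < δ implies |√x − √13| < ε.
Rationalise: √x − √13 = (x − 13)/(√x + √13), so |√x − √13| = |x − 13|/(√x + √13).
Restrict δ ≤ 13 so that |x − 13| < 13 forces x > 0, and then √x + √13 > √13.
Hence |√x − √13| < |x − 13|/√13, which is < ε once |x − 13| < √13·ε.
Take δ = min(13, √13·ε). If 0 < |x − 13| < δ then x > 0 and |√x − √13| < |x − 13|/√13 < ε.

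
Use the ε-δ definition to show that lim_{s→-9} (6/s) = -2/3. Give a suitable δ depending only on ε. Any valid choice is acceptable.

δ = min(9/2, (27/4)ε)

Fix ε > 0. We seek δ > 0 such that 0 < |s + 9| < δ implies |6/s + 2/3| < ε.
|6/s + 2/3| = 6·|-9 − s|/(9·|s|) = 6|s + 9|/(9|s|).
Restrict δ ≤ 9/2. Then |s + 9| < 9/2 gives |s| > 9/2, so 9|s| > 81/2.
Then |6/s + 2/3| < 6|s + 9|/(81/2), which is < ε when |s + 9| < (27/4)ε.
Take δ = min(9/2, (27/4)ε). Then 0 < |s + 9| < δ gives both |s + 9| < 9/2 and |s + 9| < (27/4)ε, so |6/s + 2/3| < ε.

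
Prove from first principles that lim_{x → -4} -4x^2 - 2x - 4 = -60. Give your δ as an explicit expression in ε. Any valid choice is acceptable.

δ = min(1, ε/34)

Suppose ε > 0. We want δ > 0 such that 0 < |x + 4| < δ implies |(-4x^2 - 2x - 4) + 60| < ε.
(-4x^2 - 2x - 4) + 60 = -4x^2 - 2x + 56 = (x + 4)(-4x + 14).
So |(-4x^2 - 2x - 4) + 60| = |x + 4|·|-4x + 14|.
Assume first that |x + 4| < 1, so |x| < 5. Then |-4x + 14| ≤ 4·5 + 14 = 34.
Hence |(-4x^2 - 2x - 4) + 60| ≤ 34|x + 4| < ε provided |x + 4| < ε/34.
Choosing δ = min(1, ε/34) ensures both conditions, hence |(-4x^2 - 2x - 4) + 60| < ε.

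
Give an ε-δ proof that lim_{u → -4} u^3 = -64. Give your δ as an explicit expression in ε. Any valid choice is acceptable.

Let ε > 0 be given. We seek δ > 0 with 0 < |u + 4| < δ ⇒ |u^3 + 64| < ε.
Factor: u^3 + 64 = (u + 4)(u^2 - 4u + 16), so |u^3 + 64| = |u + 4|·|u^2 - 4u + 16|.
Impose δ ≤ 1 so that |u| < 5; then |u^2 - 4u + 16| ≤ 61.
Hence |u^3 + 64| ≤ 61|u + 4|, which is < ε once |u + 4| < ε/61.
Take δ = min(1, ε/61). If 0 < |u + 4| < δ then both bounds hold and |u^3 + 64| ≤ 61|u + 4| < 61·(ε/61) = ε.

δ = min(1, ε/61)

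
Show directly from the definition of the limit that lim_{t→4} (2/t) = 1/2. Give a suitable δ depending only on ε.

Fix ε > 0. We seek δ > 0 such that 0 < |t − 4| < δ implies |2/t − (1/2)| < ε.
|2/t − (1/2)| = 2·|4 − t|/(4·|t|) = 2|t − 4|/(4|t|).
Restrict δ ≤ 2. Then |t − 4| < 2 gives |t| > 2, so 4|t| > 8.
Then |2/t − (1/2)| < 2|t − 4|/8, which is < ε when |t − 4| < 4ε.
Take δ = min(2, 4ε). Then 0 < |t − 4| < δ gives both |t − 4| < 2 and |t − 4| < 4ε, so |2/t − (1/2)| < ε.

δ = min(2, 4ε)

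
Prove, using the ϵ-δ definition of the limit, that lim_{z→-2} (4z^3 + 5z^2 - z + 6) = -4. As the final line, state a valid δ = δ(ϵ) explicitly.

δ = min(1, ϵ/50)

Fix ϵ > 0. We want δ > 0 such that 0 < |z + 2| < δ implies |(4z^3 + 5z^2 - z + 6) + 4| < ϵ.
(4z^3 + 5z^2 - z + 6) + 4 = 4z^3 + 5z^2 - z + 10 = (z + 2)(4z^2 - 3z + 5).
So |(4z^3 + 5z^2 - z + 6) + 4| = |z + 2|·|4z^2 - 3z + 5|.
Assume first that |z + 2| < 1, so |z| < 3. Then |4z^2 - 3z + 5| ≤ 4·3^2 + 3·3 + 5 = 50.
Hence |(4z^3 + 5z^2 - z + 6) + 4| ≤ 50|z + 2| < ϵ provided |z + 2| < ϵ/50.
Take δ = min(1, ϵ/50). Then 0 < |z + 2| < δ gives both |z + 2| < 1 and |z + 2| < ϵ/50, so |(4z^3 + 5z^2 - z + 6) + 4| < ϵ.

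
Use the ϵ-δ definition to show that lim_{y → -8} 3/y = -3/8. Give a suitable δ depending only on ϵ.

Fix ϵ > 0. We seek δ > 0 such that 0 < |y + 8| < δ implies |3/y + 3/8| < ϵ.
|3/y + 3/8| = 3·|-8 − y|/(8·|y|) = 3|y + 8|/(8|y|).
Require δ ≤ 4 so that |y| > 8 − 4 = 4, hence 8|y| > 32.
Then |3/y + 3/8| < 3|y + 8|/32, which is < ϵ when |y + 8| < (32/3)ϵ.
Take δ = min(4, (32/3)ϵ). Then 0 < |y + 8| < δ gives both |y + 8| < 4 and |y + 8| < (32/3)ϵ, so |3/y + 3/8| < ϵ.

δ = min(4, (32/3)ϵ)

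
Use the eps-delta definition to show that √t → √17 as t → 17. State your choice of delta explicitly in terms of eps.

delta = min(17, √17·eps)

Suppose eps > 0. We want delta > 0 such that 0 < |t − 17| < delta implies |√t − √17| < eps.
Rationalise: √t − √17 = (t − 17)/(√t + √17), so |√t − √17| = |t − 17|/(√t + √17).
Restrict delta ≤ 17 so that |t − 17| < 17 forces t > 0, and then √t + √17 > √17.
Hence |√t − √17| < |t − 17|/√17, which is < eps once |t − 17| < √17·eps.
Take delta = min(17, √17·eps). If 0 < |t − 17| < delta then t > 0 and |√t − √17| < |t − 17|/√17 < eps.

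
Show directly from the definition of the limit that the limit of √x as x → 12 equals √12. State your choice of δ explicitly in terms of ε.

δ = min(12, √12·ε)

Let ε > 0. We want δ > 0 such that 0 < |x − 12| < δ implies |√x − √12| < ε.
Rationalise: √x − √12 = (x − 12)/(√x + √12), so |√x − √12| = |x − 12|/(√x + √12).
Restrict δ ≤ 12 so that |x − 12| < 12 forces x > 0, and then √x + √12 > √12.
Hence |√x − √12| < |x − 12|/√12, which is < ε once |x − 12| < √12·ε.
Take δ = min(12, √12·ε). If 0 < |x − 12| < δ then x > 0 and |√x − √12| < |x − 12|/√12 < ε.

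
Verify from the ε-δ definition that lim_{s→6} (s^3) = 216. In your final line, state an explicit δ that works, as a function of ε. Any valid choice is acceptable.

δ = min(2, ε/148)

Fix ε > 0. We seek δ > 0 with 0 < |s − 6| < δ ⇒ |s^3 − 216| < ε.
Factor: s^3 − 216 = (s − 6)(s^2 + 6s + 36), so |s^3 − 216| = |s − 6|·|s^2 + 6s + 36|.
Restrict δ ≤ 2. Then |s − 6| < 2 gives |s| < 8, so by the triangle inequality |s^2 + 6s + 36| ≤ 8^2 + 6·8 + 36 = 148.
Hence |s^3 − 216| ≤ 148|s − 6|, which is < ε once |s − 6| < ε/148.
Take δ = min(2, ε/148). If 0 < |s − 6| < δ then both bounds hold and |s^3 − 216| ≤ 148|s − 6| < 148·(ε/148) = ε.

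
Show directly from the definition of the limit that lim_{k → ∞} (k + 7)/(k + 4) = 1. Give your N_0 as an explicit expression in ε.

Suppose ε > 0. For k ≥ 1, |(k + 7)/(k + 4) − 1| = |3|/((k + 4)) = 3/((k + 4)).
Since k + 4 ≥ k for k ≥ 1, this is ≤ 3/(k) = 3/k.
So |(k + 7)/(k + 4) − 1| < ε whenever k > 3/ε.
Take N_0 = 3/ε. If k > N_0 then |(k + 7)/(k + 4) − 1| ≤ 3/k < ε.

N_0 = 3/ε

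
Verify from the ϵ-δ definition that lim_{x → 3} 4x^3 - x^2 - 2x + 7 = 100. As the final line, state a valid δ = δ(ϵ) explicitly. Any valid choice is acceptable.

Let ϵ > 0. We want δ > 0 such that 0 < |x − 3| < δ implies |(4x^3 - x^2 - 2x + 7) − 100| < ϵ.
(4x^3 - x^2 - 2x + 7) − 100 = 4x^3 - x^2 - 2x - 93 = (x − 3)(4x^2 + 11x + 31).
So |(4x^3 - x^2 - 2x + 7) − 100| = |x − 3|·|4x^2 + 11x + 31|.
Assume first that |x − 3| < 1, so |x| < 4. Then |4x^2 + 11x + 31| ≤ 4·4^2 + 11·4 + 31 = 139.
Hence |(4x^3 - x^2 - 2x + 7) − 100| ≤ 139|x − 3| < ϵ provided |x − 3| < ϵ/139.
Take δ = min(1, ϵ/139). Then 0 < |x − 3| < δ gives both |x − 3| < 1 and |x − 3| < ϵ/139, so |(4x^3 - x^2 - 2x + 7) − 100| < ϵ.

δ = min(1, ϵ/139)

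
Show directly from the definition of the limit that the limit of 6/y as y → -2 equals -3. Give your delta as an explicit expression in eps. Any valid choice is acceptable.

delta = min(1, (1/3)eps)

Fix eps > 0. We seek delta > 0 such that 0 < |y + 2| < delta implies |6/y + 3| < eps.
|6/y + 3| = 6·|-2 − y|/(2·|y|) = 6|y + 2|/(2|y|).
Require delta ≤ 1 so that |y| > 2 − 1 = 1, hence 2|y| > 2.
Then |6/y + 3| < 6|y + 2|/2, which is < eps when |y + 2| < (1/3)eps.
Take delta = min(1, (1/3)eps). Then 0 < |y + 2| < delta gives both |y + 2| < 1 and |y + 2| < (1/3)eps, so |6/y + 3| < eps.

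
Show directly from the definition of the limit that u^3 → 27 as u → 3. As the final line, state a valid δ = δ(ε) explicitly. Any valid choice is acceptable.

δ = min(2, ε/49)

Suppose ε > 0. We seek δ > 0 with 0 < |u − 3| < δ ⇒ |u^3 − 27| < ε.
Factor: u^3 − 27 = (u − 3)(u^2 + 3u + 9), so |u^3 − 27| = |u − 3|·|u^2 + 3u + 9|.
Impose δ ≤ 2 so that |u| < 5; then |u^2 + 3u + 9| ≤ 49.
Hence |u^3 − 27| ≤ 49|u − 3|, which is < ε once |u − 3| < ε/49.
Take δ = min(2, ε/49). If 0 < |u − 3| < δ then both bounds hold and |u^3 − 27| ≤ 49|u − 3| < 49·(ε/49) = ε.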